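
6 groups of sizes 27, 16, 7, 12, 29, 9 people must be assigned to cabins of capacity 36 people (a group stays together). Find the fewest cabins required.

3

Total = 29 + 27 + 16 + 12 + 9 + 7 = 100 people.
Lower bound: ⌈100/36⌉ = 3 cabins.
A packing using 3 cabins:
  cabin 1: 29 + 7 = 36
  cabin 2: 27 + 9 = 36
  cabin 3: 16 + 12 = 28
This matches the lower bound, so 3 is optimal.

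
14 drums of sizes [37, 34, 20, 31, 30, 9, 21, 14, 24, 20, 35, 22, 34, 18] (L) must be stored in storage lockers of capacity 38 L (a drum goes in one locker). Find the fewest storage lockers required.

11

Total = 37 + 35 + 34 + 34 + 31 + 30 + 24 + 22 + 21 + 20 + 20 + 18 + 14 + 9 = 349 L.
Lower bound: ⌈349/38⌉ = 10 storage lockers.
Also, 11 drums each exceed 19 L, and no two of those can share a locker, so at least 11 storage lockers are needed.
A packing using 11 storage lockers:
  locker 1: 37 = 37
  locker 2: 35 = 35
  locker 3: 34 = 34
  locker 4: 34 = 34
  locker 5: 31 = 31
  locker 6: 30 = 30
  locker 7: 24 + 14 = 38
  locker 8: 22 + 9 = 31
  locker 9: 21 = 21
  locker 10: 20 + 18 = 38
  locker 11: 20 = 20
This matches the lower bound, so 11 is optimal.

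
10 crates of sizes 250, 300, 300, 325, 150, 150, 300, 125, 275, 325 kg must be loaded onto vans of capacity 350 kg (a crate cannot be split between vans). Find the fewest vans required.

9

Total = 325 + 325 + 300 + 300 + 300 + 275 + 250 + 150 + 150 + 125 = 2500 kg.
Lower bound: ⌈2500/350⌉ = 8 vans.
A packing using 9 vans:
  van 1: 325 = 325
  van 2: 325 = 325
  van 3: 300 = 300
  van 4: 300 = 300
  van 5: 300 = 300
  van 6: 275 = 275
  van 7: 250 = 250
  van 8: 150 + 150 = 300
  van 9: 125 = 125
No arrangement into 8 vans stays within capacity, so 9 is optimal.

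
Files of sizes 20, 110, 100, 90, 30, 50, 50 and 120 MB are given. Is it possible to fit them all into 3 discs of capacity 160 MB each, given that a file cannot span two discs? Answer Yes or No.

No

Total = 570 MB; ⌈570/160⌉ = 4.
At least 4 discs are required, but only 3 are allowed.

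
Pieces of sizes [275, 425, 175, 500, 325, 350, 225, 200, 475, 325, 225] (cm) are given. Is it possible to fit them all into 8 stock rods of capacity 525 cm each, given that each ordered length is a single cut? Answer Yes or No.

Yes

A valid assignment using 8 stock rods:
  stock rod 1: 500 = 500
  stock rod 2: 475 = 475
  stock rod 3: 425 = 425
  stock rod 4: 350 + 175 = 525
  stock rod 5: 325 + 200 = 525
  stock rod 6: 325 = 325
  stock rod 7: 275 + 225 = 500
  stock rod 8: 225 = 225
Every load is within 525 cm, so 8 stock rods suffice.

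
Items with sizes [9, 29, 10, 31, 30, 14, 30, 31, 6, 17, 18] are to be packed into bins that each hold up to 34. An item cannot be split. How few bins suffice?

8

Total = 31 + 31 + 30 + 30 + 29 + 18 + 17 + 14 + 10 + 9 + 6 = 225.
Lower bound: ⌈225/34⌉ = 7 bins.
A packing using 8 bins:
  bin 1: 31 = 31
  bin 2: 31 = 31
  bin 3: 30 = 30
  bin 4: 30 = 30
  bin 5: 29 = 29
  bin 6: 18 + 14 = 32
  bin 7: 17 + 10 + 6 = 33
  bin 8: 9 = 9
No arrangement into 7 bins stays within capacity, so 8 is optimal.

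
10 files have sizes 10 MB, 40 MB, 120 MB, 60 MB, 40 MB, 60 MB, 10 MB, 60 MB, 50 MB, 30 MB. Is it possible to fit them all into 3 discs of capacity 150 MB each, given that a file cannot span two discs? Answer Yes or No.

Total = 480 MB; ⌈480/150⌉ = 4.
At least 4 discs are required, but only 3 are allowed.

No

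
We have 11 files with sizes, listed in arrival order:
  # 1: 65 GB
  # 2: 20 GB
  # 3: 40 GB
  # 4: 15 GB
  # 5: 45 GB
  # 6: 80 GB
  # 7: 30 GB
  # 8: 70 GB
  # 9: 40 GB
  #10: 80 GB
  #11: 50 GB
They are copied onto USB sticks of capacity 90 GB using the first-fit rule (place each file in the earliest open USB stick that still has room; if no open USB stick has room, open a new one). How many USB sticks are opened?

  65 → USB stick 1 (new)  [load 65/90]
  20 → USB stick 1  [load 85/90]
  40 → USB stick 2 (new)  [load 40/90]
  15 → USB stick 2  [load 55/90]
  45 → USB stick 3 (new)  [load 45/90]
  80 → USB stick 4 (new)  [load 80/90]
  30 → USB stick 2  [load 85/90]
  70 → USB stick 5 (new)  [load 70/90]
  40 → USB stick 3  [load 85/90]
  80 → USB stick 6 (new)  [load 80/90]
  50 → USB stick 7 (new)  [load 50/90]
7 USB sticks opened.

7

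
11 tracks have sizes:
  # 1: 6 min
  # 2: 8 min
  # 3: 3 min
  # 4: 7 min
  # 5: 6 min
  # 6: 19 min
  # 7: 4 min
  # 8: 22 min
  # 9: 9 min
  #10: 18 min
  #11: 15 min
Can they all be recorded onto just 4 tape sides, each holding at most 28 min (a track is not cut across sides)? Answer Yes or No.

Total = 117 min; ⌈117/28⌉ = 5.
At least 5 tape sides are required, but only 4 are allowed.

No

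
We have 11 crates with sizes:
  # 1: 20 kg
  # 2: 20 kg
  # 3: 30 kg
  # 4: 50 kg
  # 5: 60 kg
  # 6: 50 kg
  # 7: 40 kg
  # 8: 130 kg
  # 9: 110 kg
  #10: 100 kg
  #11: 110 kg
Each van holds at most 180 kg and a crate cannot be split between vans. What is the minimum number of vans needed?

4

Total = 130 + 110 + 110 + 100 + 60 + 50 + 50 + 40 + 30 + 20 + 20 = 720 kg.
Lower bound: ⌈720/180⌉ = 4 vans.
A packing using 4 vans:
  van 1: 130 + 50 = 180
  van 2: 110 + 50 + 20 = 180
  van 3: 110 + 40 + 30 = 180
  van 4: 100 + 60 + 20 = 180
This matches the lower bound, so 4 is optimal.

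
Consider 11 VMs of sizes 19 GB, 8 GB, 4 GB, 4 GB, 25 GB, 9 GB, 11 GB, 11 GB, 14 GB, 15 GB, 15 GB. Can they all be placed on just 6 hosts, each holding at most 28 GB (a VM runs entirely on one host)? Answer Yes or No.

Yes

A valid assignment using 6 hosts:
  host 1: 25 = 25
  host 2: 19 + 9 = 28
  host 3: 15 + 11 = 26
  host 4: 15 + 11 = 26
  host 5: 14 + 8 + 4 = 26
  host 6: 4 = 4
Every load is within 28 GB, so 6 hosts suffice.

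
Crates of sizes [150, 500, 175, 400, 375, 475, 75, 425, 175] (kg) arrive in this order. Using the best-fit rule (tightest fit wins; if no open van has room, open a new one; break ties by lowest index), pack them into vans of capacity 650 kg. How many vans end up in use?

  150 → van 1 (new)  [load 150/650]
  500 → van 1  [load 650/650]
  175 → van 2 (new)  [load 175/650]
  400 → van 2  [load 575/650]
  375 → van 3 (new)  [load 375/650]
  475 → van 4 (new)  [load 475/650]
  75 → van 2  [load 650/650]
  425 → van 5 (new)  [load 425/650]
  175 → van 4  [load 650/650]
5 vans opened.

5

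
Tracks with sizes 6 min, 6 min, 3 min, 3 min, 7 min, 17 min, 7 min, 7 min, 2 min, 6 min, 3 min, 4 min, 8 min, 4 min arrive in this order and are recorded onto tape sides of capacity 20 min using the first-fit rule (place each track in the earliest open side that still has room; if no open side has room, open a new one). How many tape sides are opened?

  6 → side 1 (new)  [load 6/20]
  6 → side 1  [load 12/20]
  3 → side 1  [load 15/20]
  3 → side 1  [load 18/20]
  7 → side 2 (new)  [load 7/20]
  17 → side 3 (new)  [load 17/20]
  7 → side 2  [load 14/20]
  7 → side 4 (new)  [load 7/20]
  2 → side 1  [load 20/20]
  6 → side 2  [load 20/20]
  3 → side 3  [load 20/20]
  4 → side 4  [load 11/20]
  8 → side 4  [load 19/20]
  4 → side 5 (new)  [load 4/20]
5 tape sides opened.

5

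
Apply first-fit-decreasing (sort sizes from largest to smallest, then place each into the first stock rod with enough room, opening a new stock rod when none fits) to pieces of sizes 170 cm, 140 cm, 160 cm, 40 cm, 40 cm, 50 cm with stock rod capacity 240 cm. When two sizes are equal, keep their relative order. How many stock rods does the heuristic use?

3

Sorted descending: 170, 160, 140, 50, 40, 40.
  170 → stock rod 1 (new)  [load 170/240]
  160 → stock rod 2 (new)  [load 160/240]
  140 → stock rod 3 (new)  [load 140/240]
  50 → stock rod 1  [load 220/240]
  40 → stock rod 2  [load 200/240]
  40 → stock rod 2  [load 240/240]
3 stock rods opened.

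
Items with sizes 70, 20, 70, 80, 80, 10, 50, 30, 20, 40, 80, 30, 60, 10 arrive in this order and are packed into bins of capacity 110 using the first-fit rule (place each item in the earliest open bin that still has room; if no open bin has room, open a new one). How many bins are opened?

7

  70 → bin 1 (new)  [load 70/110]
  20 → bin 1  [load 90/110]
  70 → bin 2 (new)  [load 70/110]
  80 → bin 3 (new)  [load 80/110]
  80 → bin 4 (new)  [load 80/110]
  10 → bin 1  [load 100/110]
  50 → bin 5 (new)  [load 50/110]
  30 → bin 2  [load 100/110]
  20 → bin 3  [load 100/110]
  40 → bin 5  [load 90/110]
  80 → bin 6 (new)  [load 80/110]
  30 → bin 4  [load 110/110]
  60 → bin 7 (new)  [load 60/110]
  10 → bin 1  [load 110/110]
7 bins opened.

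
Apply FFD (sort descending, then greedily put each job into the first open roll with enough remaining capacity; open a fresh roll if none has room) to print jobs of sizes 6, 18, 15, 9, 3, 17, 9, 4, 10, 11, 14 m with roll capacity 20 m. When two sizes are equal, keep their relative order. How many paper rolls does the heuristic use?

Sorted descending: 18, 17, 15, 14, 11, 10, 9, 9, 6, 4, 3.
  18 → roll 1 (new)  [load 18/20]
  17 → roll 2 (new)  [load 17/20]
  15 → roll 3 (new)  [load 15/20]
  14 → roll 4 (new)  [load 14/20]
  11 → roll 5 (new)  [load 11/20]
  10 → roll 6 (new)  [load 10/20]
  9 → roll 5  [load 20/20]
  9 → roll 6  [load 19/20]
  6 → roll 4  [load 20/20]
  4 → roll 3  [load 19/20]
  3 → roll 2  [load 20/20]
6 paper rolls opened.

6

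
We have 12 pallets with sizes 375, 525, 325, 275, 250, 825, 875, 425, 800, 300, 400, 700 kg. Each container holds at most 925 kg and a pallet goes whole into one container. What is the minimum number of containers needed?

Total = 875 + 825 + 800 + 700 + 525 + 425 + 400 + 375 + 325 + 300 + 275 + 250 = 6075 kg.
Lower bound: ⌈6075/925⌉ = 7 containers.
A packing using 8 containers:
  container 1: 875 = 875
  container 2: 825 = 825
  container 3: 800 = 800
  container 4: 700 = 700
  container 5: 525 + 400 = 925
  container 6: 425 + 375 = 800
  container 7: 325 + 300 + 275 = 900
  container 8: 250 = 250
No arrangement into 7 containers stays within capacity, so 8 is optimal.

8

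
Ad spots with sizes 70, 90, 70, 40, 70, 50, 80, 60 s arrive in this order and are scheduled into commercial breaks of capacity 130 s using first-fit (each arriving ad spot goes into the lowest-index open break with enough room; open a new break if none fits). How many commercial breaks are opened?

  70 → break 1 (new)  [load 70/130]
  90 → break 2 (new)  [load 90/130]
  70 → break 3 (new)  [load 70/130]
  40 → break 1  [load 110/130]
  70 → break 4 (new)  [load 70/130]
  50 → break 3  [load 120/130]
  80 → break 5 (new)  [load 80/130]
  60 → break 4  [load 130/130]
5 commercial breaks opened.

5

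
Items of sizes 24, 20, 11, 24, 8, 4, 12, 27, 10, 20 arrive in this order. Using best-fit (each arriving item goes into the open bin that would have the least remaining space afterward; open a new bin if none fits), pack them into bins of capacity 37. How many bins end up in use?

5

  24 → bin 1 (new)  [load 24/37]
  20 → bin 2 (new)  [load 20/37]
  11 → bin 1  [load 35/37]
  24 → bin 3 (new)  [load 24/37]
  8 → bin 3  [load 32/37]
  4 → bin 3  [load 36/37]
  12 → bin 2  [load 32/37]
  27 → bin 4 (new)  [load 27/37]
  10 → bin 4  [load 37/37]
  20 → bin 5 (new)  [load 20/37]
5 bins opened.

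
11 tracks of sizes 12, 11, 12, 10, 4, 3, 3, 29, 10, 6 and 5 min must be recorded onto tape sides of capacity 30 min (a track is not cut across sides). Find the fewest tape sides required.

Total = 29 + 12 + 12 + 11 + 10 + 10 + 6 + 5 + 4 + 3 + 3 = 105 min.
Lower bound: ⌈105/30⌉ = 4 tape sides.
A packing using 4 tape sides:
  side 1: 29 = 29
  side 2: 12 + 12 + 6 = 30
  side 3: 11 + 10 + 5 + 4 = 30
  side 4: 10 + 3 + 3 = 16
This matches the lower bound, so 4 is optimal.

4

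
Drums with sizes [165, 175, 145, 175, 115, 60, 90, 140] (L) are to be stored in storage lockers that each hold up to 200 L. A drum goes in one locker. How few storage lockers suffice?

7

Total = 175 + 175 + 165 + 145 + 140 + 115 + 90 + 60 = 1065 L.
Lower bound: ⌈1065/200⌉ = 6 storage lockers.
A packing using 7 storage lockers:
  locker 1: 175 = 175
  locker 2: 175 = 175
  locker 3: 165 = 165
  locker 4: 145 = 145
  locker 5: 140 + 60 = 200
  locker 6: 115 = 115
  locker 7: 90 = 90
No arrangement into 6 storage lockers stays within capacity, so 7 is optimal.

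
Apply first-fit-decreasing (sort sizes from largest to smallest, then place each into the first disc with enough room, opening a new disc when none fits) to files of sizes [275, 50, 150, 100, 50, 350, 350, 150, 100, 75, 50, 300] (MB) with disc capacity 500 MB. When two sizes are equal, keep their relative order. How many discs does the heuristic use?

4

Sorted descending: 350, 350, 300, 275, 150, 150, 100, 100, 75, 50, 50, 50.
  350 → disc 1 (new)  [load 350/500]
  350 → disc 2 (new)  [load 350/500]
  300 → disc 3 (new)  [load 300/500]
  275 → disc 4 (new)  [load 275/500]
  150 → disc 1  [load 500/500]
  150 → disc 2  [load 500/500]
  100 → disc 3  [load 400/500]
  100 → disc 3  [load 500/500]
  75 → disc 4  [load 350/500]
  50 → disc 4  [load 400/500]
  50 → disc 4  [load 450/500]
  50 → disc 4  [load 500/500]
4 discs opened.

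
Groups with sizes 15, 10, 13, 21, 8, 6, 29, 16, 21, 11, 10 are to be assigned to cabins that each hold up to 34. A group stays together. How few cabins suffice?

5

Total = 29 + 21 + 21 + 16 + 15 + 13 + 11 + 10 + 10 + 8 + 6 = 160.
Lower bound: ⌈160/34⌉ = 5 cabins.
A packing using 5 cabins:
  cabin 1: 29 = 29
  cabin 2: 21 + 13 = 34
  cabin 3: 21 + 11 = 32
  cabin 4: 16 + 15 = 31
  cabin 5: 10 + 10 + 8 + 6 = 34
This matches the lower bound, so 5 is optimal.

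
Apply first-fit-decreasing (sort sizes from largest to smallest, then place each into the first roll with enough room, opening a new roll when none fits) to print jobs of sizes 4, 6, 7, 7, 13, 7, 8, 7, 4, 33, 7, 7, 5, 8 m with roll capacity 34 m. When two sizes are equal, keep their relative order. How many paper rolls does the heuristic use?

Sorted descending: 33, 13, 8, 8, 7, 7, 7, 7, 7, 7, 6, 5, 4, 4.
  33 → roll 1 (new)  [load 33/34]
  13 → roll 2 (new)  [load 13/34]
  8 → roll 2  [load 21/34]
  8 → roll 2  [load 29/34]
  7 → roll 3 (new)  [load 7/34]
  7 → roll 3  [load 14/34]
  7 → roll 3  [load 21/34]
  7 → roll 3  [load 28/34]
  7 → roll 4 (new)  [load 7/34]
  7 → roll 4  [load 14/34]
  6 → roll 3  [load 34/34]
  5 → roll 2  [load 34/34]
  4 → roll 4  [load 18/34]
  4 → roll 4  [load 22/34]
4 paper rolls opened.

4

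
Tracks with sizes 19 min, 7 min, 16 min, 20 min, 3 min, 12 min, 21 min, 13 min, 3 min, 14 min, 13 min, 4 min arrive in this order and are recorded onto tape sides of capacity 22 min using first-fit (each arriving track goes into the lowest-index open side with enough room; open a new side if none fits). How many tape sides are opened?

  19 → side 1 (new)  [load 19/22]
  7 → side 2 (new)  [load 7/22]
  16 → side 3 (new)  [load 16/22]
  20 → side 4 (new)  [load 20/22]
  3 → side 1  [load 22/22]
  12 → side 2  [load 19/22]
  21 → side 5 (new)  [load 21/22]
  13 → side 6 (new)  [load 13/22]
  3 → side 2  [load 22/22]
  14 → side 7 (new)  [load 14/22]
  13 → side 8 (new)  [load 13/22]
  4 → side 3  [load 20/22]
8 tape sides opened.

8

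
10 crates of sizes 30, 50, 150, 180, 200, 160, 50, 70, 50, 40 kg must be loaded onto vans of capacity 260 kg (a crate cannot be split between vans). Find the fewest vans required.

4

Total = 200 + 180 + 160 + 150 + 70 + 50 + 50 + 50 + 40 + 30 = 980 kg.
Lower bound: ⌈980/260⌉ = 4 vans.
A packing using 4 vans:
  van 1: 200 + 50 = 250
  van 2: 180 + 70 = 250
  van 3: 160 + 50 + 50 = 260
  van 4: 150 + 40 + 30 = 220
This matches the lower bound, so 4 is optimal.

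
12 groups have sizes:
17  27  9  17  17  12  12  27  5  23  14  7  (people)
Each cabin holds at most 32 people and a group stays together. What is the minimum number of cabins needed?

Total = 27 + 27 + 23 + 17 + 17 + 17 + 14 + 12 + 12 + 9 + 7 + 5 = 187 people.
Lower bound: ⌈187/32⌉ = 6 cabins.
A packing using 7 cabins:
  cabin 1: 27 + 5 = 32
  cabin 2: 27 = 27
  cabin 3: 23 + 9 = 32
  cabin 4: 17 + 14 = 31
  cabin 5: 17 + 12 = 29
  cabin 6: 17 + 12 = 29
  cabin 7: 7 = 7
No arrangement into 6 cabins stays within capacity, so 7 is optimal.

7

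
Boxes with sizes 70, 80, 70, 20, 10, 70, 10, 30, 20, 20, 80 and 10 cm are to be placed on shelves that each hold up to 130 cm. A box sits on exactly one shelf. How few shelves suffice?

5

Total = 80 + 80 + 70 + 70 + 70 + 30 + 20 + 20 + 20 + 10 + 10 + 10 = 490 cm.
Lower bound: ⌈490/130⌉ = 4 shelves.
Also, 5 boxes each exceed 65 cm, and no two of those can share a shelf, so at least 5 shelves are needed.
A packing using 5 shelves:
  shelf 1: 80 + 30 + 20 = 130
  shelf 2: 80 + 20 + 20 + 10 = 130
  shelf 3: 70 + 10 + 10 = 90
  shelf 4: 70 = 70
  shelf 5: 70 = 70
This matches the lower bound, so 5 is optimal.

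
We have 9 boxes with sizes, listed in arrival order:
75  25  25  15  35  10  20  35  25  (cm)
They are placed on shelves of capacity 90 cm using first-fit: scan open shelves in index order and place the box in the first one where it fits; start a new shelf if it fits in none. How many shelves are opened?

3

  75 → shelf 1 (new)  [load 75/90]
  25 → shelf 2 (new)  [load 25/90]
  25 → shelf 2  [load 50/90]
  15 → shelf 1  [load 90/90]
  35 → shelf 2  [load 85/90]
  10 → shelf 3 (new)  [load 10/90]
  20 → shelf 3  [load 30/90]
  35 → shelf 3  [load 65/90]
  25 → shelf 3  [load 90/90]
3 shelves opened.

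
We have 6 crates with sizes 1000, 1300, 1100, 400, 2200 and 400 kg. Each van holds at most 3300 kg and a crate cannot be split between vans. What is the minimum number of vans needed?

2

Total = 2200 + 1300 + 1100 + 1000 + 400 + 400 = 6400 kg.
Lower bound: ⌈6400/3300⌉ = 2 vans.
A packing using 2 vans:
  van 1: 2200 + 1100 = 3300
  van 2: 1300 + 1000 + 400 + 400 = 3100
This matches the lower bound, so 2 is optimal.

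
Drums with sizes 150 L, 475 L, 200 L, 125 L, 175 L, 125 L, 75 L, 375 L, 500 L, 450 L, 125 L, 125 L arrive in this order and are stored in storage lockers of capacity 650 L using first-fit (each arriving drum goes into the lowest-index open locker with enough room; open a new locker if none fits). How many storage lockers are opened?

  150 → locker 1 (new)  [load 150/650]
  475 → locker 1  [load 625/650]
  200 → locker 2 (new)  [load 200/650]
  125 → locker 2  [load 325/650]
  175 → locker 2  [load 500/650]
  125 → locker 2  [load 625/650]
  75 → locker 3 (new)  [load 75/650]
  375 → locker 3  [load 450/650]
  500 → locker 4 (new)  [load 500/650]
  450 → locker 5 (new)  [load 450/650]
  125 → locker 3  [load 575/650]
  125 → locker 4  [load 625/650]
5 storage lockers opened.

5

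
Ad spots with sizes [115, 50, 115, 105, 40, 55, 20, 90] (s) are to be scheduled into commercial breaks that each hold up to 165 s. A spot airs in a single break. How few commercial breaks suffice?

Total = 115 + 115 + 105 + 90 + 55 + 50 + 40 + 20 = 590 s.
Lower bound: ⌈590/165⌉ = 4 commercial breaks.
A packing using 4 commercial breaks:
  break 1: 115 + 50 = 165
  break 2: 115 + 40 = 155
  break 3: 105 + 55 = 160
  break 4: 90 + 20 = 110
This matches the lower bound, so 4 is optimal.

4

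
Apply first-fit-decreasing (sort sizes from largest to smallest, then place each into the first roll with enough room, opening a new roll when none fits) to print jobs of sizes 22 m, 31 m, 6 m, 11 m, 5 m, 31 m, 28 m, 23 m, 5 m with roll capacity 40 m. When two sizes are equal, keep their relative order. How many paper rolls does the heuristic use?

5

Sorted descending: 31, 31, 28, 23, 22, 11, 6, 5, 5.
  31 → roll 1 (new)  [load 31/40]
  31 → roll 2 (new)  [load 31/40]
  28 → roll 3 (new)  [load 28/40]
  23 → roll 4 (new)  [load 23/40]
  22 → roll 5 (new)  [load 22/40]
  11 → roll 3  [load 39/40]
  6 → roll 1  [load 37/40]
  5 → roll 2  [load 36/40]
  5 → roll 4  [load 28/40]
5 paper rolls opened.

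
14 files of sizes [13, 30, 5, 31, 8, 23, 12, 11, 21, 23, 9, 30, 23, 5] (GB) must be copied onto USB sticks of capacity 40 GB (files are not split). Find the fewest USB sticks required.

Total = 31 + 30 + 30 + 23 + 23 + 23 + 21 + 13 + 12 + 11 + 9 + 8 + 5 + 5 = 244 GB.
Lower bound: ⌈244/40⌉ = 7 USB sticks.
A packing using 7 USB sticks:
  USB stick 1: 31 + 9 = 40
  USB stick 2: 30 + 8 = 38
  USB stick 3: 30 + 5 + 5 = 40
  USB stick 4: 23 + 13 = 36
  USB stick 5: 23 + 12 = 35
  USB stick 6: 23 + 11 = 34
  USB stick 7: 21 = 21
This matches the lower bound, so 7 is optimal.

7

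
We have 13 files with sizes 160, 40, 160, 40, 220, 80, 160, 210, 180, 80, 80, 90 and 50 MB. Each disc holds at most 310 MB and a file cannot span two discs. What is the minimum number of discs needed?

6

Total = 220 + 210 + 180 + 160 + 160 + 160 + 90 + 80 + 80 + 80 + 50 + 40 + 40 = 1550 MB.
Lower bound: ⌈1550/310⌉ = 5 discs.
Also, 6 files each exceed 155 MB, and no two of those can share a disc, so at least 6 discs are needed.
A packing using 6 discs:
  disc 1: 220 + 90 = 310
  disc 2: 210 + 80 = 290
  disc 3: 180 + 80 + 50 = 310
  disc 4: 160 + 80 + 40 = 280
  disc 5: 160 + 40 = 200
  disc 6: 160 = 160
This matches the lower bound, so 6 is optimal.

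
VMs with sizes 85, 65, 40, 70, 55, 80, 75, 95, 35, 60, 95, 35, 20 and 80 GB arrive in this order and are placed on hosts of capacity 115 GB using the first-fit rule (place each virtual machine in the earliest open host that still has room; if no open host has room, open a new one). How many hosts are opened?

9

  85 → host 1 (new)  [load 85/115]
  65 → host 2 (new)  [load 65/115]
  40 → host 2  [load 105/115]
  70 → host 3 (new)  [load 70/115]
  55 → host 4 (new)  [load 55/115]
  80 → host 5 (new)  [load 80/115]
  75 → host 6 (new)  [load 75/115]
  95 → host 7 (new)  [load 95/115]
  35 → host 3  [load 105/115]
  60 → host 4  [load 115/115]
  95 → host 8 (new)  [load 95/115]
  35 → host 5  [load 115/115]
  20 → host 1  [load 105/115]
  80 → host 9 (new)  [load 80/115]
9 hosts opened.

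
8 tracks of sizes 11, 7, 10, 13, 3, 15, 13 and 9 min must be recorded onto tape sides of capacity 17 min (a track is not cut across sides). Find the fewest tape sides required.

6

Total = 15 + 13 + 13 + 11 + 10 + 9 + 7 + 3 = 81 min.
Lower bound: ⌈81/17⌉ = 5 tape sides.
Also, 6 tracks each exceed 17/2 min, and no two of those can share a side, so at least 6 tape sides are needed.
A packing using 6 tape sides:
  side 1: 15 = 15
  side 2: 13 + 3 = 16
  side 3: 13 = 13
  side 4: 11 = 11
  side 5: 10 + 7 = 17
  side 6: 9 = 9
This matches the lower bound, so 6 is optimal.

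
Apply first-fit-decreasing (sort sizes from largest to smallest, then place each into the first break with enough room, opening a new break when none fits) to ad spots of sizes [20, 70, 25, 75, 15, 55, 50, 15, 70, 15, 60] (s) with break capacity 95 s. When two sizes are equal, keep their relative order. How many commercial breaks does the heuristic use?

6

Sorted descending: 75, 70, 70, 60, 55, 50, 25, 20, 15, 15, 15.
  75 → break 1 (new)  [load 75/95]
  70 → break 2 (new)  [load 70/95]
  70 → break 3 (new)  [load 70/95]
  60 → break 4 (new)  [load 60/95]
  55 → break 5 (new)  [load 55/95]
  50 → break 6 (new)  [load 50/95]
  25 → break 2  [load 95/95]
  20 → break 1  [load 95/95]
  15 → break 3  [load 85/95]
  15 → break 4  [load 75/95]
  15 → break 4  [load 90/95]
6 commercial breaks opened.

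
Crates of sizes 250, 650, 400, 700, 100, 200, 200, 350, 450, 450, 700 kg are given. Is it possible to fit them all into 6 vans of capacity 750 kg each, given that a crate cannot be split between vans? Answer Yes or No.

Total = 4450 kg; ⌈4450/750⌉ = 6.
The bound of 6 does not rule out 6, but exhaustive search shows no assignment into 6 vans of capacity 750 kg exists — the minimum is 7.

No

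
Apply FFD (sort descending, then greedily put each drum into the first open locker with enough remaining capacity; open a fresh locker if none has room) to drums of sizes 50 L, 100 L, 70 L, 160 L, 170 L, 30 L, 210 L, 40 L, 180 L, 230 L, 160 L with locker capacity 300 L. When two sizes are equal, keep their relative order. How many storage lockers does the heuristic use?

6

Sorted descending: 230, 210, 180, 170, 160, 160, 100, 70, 50, 40, 30.
  230 → locker 1 (new)  [load 230/300]
  210 → locker 2 (new)  [load 210/300]
  180 → locker 3 (new)  [load 180/300]
  170 → locker 4 (new)  [load 170/300]
  160 → locker 5 (new)  [load 160/300]
  160 → locker 6 (new)  [load 160/300]
  100 → locker 3  [load 280/300]
  70 → locker 1  [load 300/300]
  50 → locker 2  [load 260/300]
  40 → locker 2  [load 300/300]
  30 → locker 4  [load 200/300]
6 storage lockers opened.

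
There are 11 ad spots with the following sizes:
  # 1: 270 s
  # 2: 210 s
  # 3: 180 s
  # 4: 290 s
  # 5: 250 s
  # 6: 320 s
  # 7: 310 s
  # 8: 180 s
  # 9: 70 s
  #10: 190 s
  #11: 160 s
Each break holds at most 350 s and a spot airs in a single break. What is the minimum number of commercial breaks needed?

Total = 320 + 310 + 290 + 270 + 250 + 210 + 190 + 180 + 180 + 160 + 70 = 2430 s.
Lower bound: ⌈2430/350⌉ = 7 commercial breaks.
Also, 9 ad spots each exceed 175 s, and no two of those can share a break, so at least 9 commercial breaks are needed.
A packing using 9 commercial breaks:
  break 1: 320 = 320
  break 2: 310 = 310
  break 3: 290 = 290
  break 4: 270 + 70 = 340
  break 5: 250 = 250
  break 6: 210 = 210
  break 7: 190 + 160 = 350
  break 8: 180 = 180
  break 9: 180 = 180
This matches the lower bound, so 9 is optimal.

9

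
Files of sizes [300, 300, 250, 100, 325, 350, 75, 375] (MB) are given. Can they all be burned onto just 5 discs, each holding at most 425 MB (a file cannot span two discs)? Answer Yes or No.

No

Total = 2075 MB; ⌈2075/425⌉ = 5.
6 files each exceed half the capacity and cannot share a disc, forcing at least 6 discs.
At least 6 discs are required, but only 5 are allowed.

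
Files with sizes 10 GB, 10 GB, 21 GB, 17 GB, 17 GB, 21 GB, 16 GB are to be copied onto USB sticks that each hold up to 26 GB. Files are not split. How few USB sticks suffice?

6

Total = 21 + 21 + 17 + 17 + 16 + 10 + 10 = 112 GB.
Lower bound: ⌈112/26⌉ = 5 USB sticks.
A packing using 6 USB sticks:
  USB stick 1: 21 = 21
  USB stick 2: 21 = 21
  USB stick 3: 17 = 17
  USB stick 4: 17 = 17
  USB stick 5: 16 + 10 = 26
  USB stick 6: 10 = 10
No arrangement into 5 USB sticks stays within capacity, so 6 is optimal.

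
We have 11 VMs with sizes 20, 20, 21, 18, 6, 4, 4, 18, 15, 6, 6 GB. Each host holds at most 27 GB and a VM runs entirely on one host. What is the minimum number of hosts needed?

6

Total = 21 + 20 + 20 + 18 + 18 + 15 + 6 + 6 + 6 + 4 + 4 = 138 GB.
Lower bound: ⌈138/27⌉ = 6 hosts.
A packing using 6 hosts:
  host 1: 21 + 6 = 27
  host 2: 20 + 6 = 26
  host 3: 20 + 6 = 26
  host 4: 18 + 4 + 4 = 26
  host 5: 18 = 18
  host 6: 15 = 15
This matches the lower bound, so 6 is optimal.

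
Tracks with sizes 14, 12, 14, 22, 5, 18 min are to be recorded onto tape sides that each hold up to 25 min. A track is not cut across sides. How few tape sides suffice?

Total = 22 + 18 + 14 + 14 + 12 + 5 = 85 min.
Lower bound: ⌈85/25⌉ = 4 tape sides.
A packing using 5 tape sides:
  side 1: 22 = 22
  side 2: 18 + 5 = 23
  side 3: 14 = 14
  side 4: 14 = 14
  side 5: 12 = 12
No arrangement into 4 tape sides stays within capacity, so 5 is optimal.

5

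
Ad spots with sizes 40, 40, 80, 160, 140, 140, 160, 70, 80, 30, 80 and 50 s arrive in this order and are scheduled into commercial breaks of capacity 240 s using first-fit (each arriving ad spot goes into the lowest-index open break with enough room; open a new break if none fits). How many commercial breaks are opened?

  40 → break 1 (new)  [load 40/240]
  40 → break 1  [load 80/240]
  80 → break 1  [load 160/240]
  160 → break 2 (new)  [load 160/240]
  140 → break 3 (new)  [load 140/240]
  140 → break 4 (new)  [load 140/240]
  160 → break 5 (new)  [load 160/240]
  70 → break 1  [load 230/240]
  80 → break 2  [load 240/240]
  30 → break 3  [load 170/240]
  80 → break 4  [load 220/240]
  50 → break 3  [load 220/240]
5 commercial breaks opened.

5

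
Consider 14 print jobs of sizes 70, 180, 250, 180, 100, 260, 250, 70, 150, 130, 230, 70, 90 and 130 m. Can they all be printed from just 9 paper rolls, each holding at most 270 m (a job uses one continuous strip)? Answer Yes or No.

A valid assignment using 9 paper rolls:
  roll 1: 260 = 260
  roll 2: 250 = 250
  roll 3: 250 = 250
  roll 4: 230 = 230
  roll 5: 180 + 90 = 270
  roll 6: 180 + 70 = 250
  roll 7: 150 + 100 = 250
  roll 8: 130 + 130 = 260
  roll 9: 70 + 70 = 140
Every load is within 270 m, so 9 paper rolls suffice.

Yes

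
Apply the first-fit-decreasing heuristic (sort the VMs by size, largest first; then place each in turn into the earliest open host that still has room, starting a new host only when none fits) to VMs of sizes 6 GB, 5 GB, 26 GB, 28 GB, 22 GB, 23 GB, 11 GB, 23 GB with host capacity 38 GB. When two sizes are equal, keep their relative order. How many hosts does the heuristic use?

5

Sorted descending: 28, 26, 23, 23, 22, 11, 6, 5.
  28 → host 1 (new)  [load 28/38]
  26 → host 2 (new)  [load 26/38]
  23 → host 3 (new)  [load 23/38]
  23 → host 4 (new)  [load 23/38]
  22 → host 5 (new)  [load 22/38]
  11 → host 2  [load 37/38]
  6 → host 1  [load 34/38]
  5 → host 3  [load 28/38]
5 hosts opened.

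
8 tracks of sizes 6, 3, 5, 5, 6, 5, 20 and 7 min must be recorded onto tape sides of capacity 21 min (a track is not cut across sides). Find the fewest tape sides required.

Total = 20 + 7 + 6 + 6 + 5 + 5 + 5 + 3 = 57 min.
Lower bound: ⌈57/21⌉ = 3 tape sides.
A packing using 3 tape sides:
  side 1: 20 = 20
  side 2: 7 + 6 + 6 = 19
  side 3: 5 + 5 + 5 + 3 = 18
This matches the lower bound, so 3 is optimal.

3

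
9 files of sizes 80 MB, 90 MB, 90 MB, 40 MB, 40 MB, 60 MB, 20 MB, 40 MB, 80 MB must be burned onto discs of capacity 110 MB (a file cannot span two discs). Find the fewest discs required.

6

Total = 90 + 90 + 80 + 80 + 60 + 40 + 40 + 40 + 20 = 540 MB.
Lower bound: ⌈540/110⌉ = 5 discs.
A packing using 6 discs:
  disc 1: 90 + 20 = 110
  disc 2: 90 = 90
  disc 3: 80 = 80
  disc 4: 80 = 80
  disc 5: 60 + 40 = 100
  disc 6: 40 + 40 = 80
No arrangement into 5 discs stays within capacity, so 6 is optimal.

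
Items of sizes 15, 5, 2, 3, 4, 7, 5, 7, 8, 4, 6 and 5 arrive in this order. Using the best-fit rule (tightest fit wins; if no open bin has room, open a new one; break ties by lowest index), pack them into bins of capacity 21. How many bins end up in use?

4

  15 → bin 1 (new)  [load 15/21]
  5 → bin 1  [load 20/21]
  2 → bin 2 (new)  [load 2/21]
  3 → bin 2  [load 5/21]
  4 → bin 2  [load 9/21]
  7 → bin 2  [load 16/21]
  5 → bin 2  [load 21/21]
  7 → bin 3 (new)  [load 7/21]
  8 → bin 3  [load 15/21]
  4 → bin 3  [load 19/21]
  6 → bin 4 (new)  [load 6/21]
  5 → bin 4  [load 11/21]
4 bins opened.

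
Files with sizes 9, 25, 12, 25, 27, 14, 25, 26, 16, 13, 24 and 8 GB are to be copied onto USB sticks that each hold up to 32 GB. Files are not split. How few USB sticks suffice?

Total = 27 + 26 + 25 + 25 + 25 + 24 + 16 + 14 + 13 + 12 + 9 + 8 = 224 GB.
Lower bound: ⌈224/32⌉ = 7 USB sticks.
A packing using 9 USB sticks:
  USB stick 1: 27 = 27
  USB stick 2: 26 = 26
  USB stick 3: 25 = 25
  USB stick 4: 25 = 25
  USB stick 5: 25 = 25
  USB stick 6: 24 + 8 = 32
  USB stick 7: 16 + 14 = 30
  USB stick 8: 13 + 12 = 25
  USB stick 9: 9 = 9
No arrangement into 8 USB sticks stays within capacity, so 9 is optimal.

9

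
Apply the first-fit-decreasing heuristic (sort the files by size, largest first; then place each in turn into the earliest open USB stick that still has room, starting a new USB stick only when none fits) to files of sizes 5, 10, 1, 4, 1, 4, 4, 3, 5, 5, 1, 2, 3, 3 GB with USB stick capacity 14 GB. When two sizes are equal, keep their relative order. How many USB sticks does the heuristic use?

4

Sorted descending: 10, 5, 5, 5, 4, 4, 4, 3, 3, 3, 2, 1, 1, 1.
  10 → USB stick 1 (new)  [load 10/14]
  5 → USB stick 2 (new)  [load 5/14]
  5 → USB stick 2  [load 10/14]
  5 → USB stick 3 (new)  [load 5/14]
  4 → USB stick 1  [load 14/14]
  4 → USB stick 2  [load 14/14]
  4 → USB stick 3  [load 9/14]
  3 → USB stick 3  [load 12/14]
  3 → USB stick 4 (new)  [load 3/14]
  3 → USB stick 4  [load 6/14]
  2 → USB stick 3  [load 14/14]
  1 → USB stick 4  [load 7/14]
  1 → USB stick 4  [load 8/14]
  1 → USB stick 4  [load 9/14]
4 USB sticks opened.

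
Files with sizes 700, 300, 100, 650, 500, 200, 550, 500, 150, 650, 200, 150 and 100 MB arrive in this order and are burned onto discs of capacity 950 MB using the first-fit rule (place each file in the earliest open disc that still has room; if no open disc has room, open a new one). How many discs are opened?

  700 → disc 1 (new)  [load 700/950]
  300 → disc 2 (new)  [load 300/950]
  100 → disc 1  [load 800/950]
  650 → disc 2  [load 950/950]
  500 → disc 3 (new)  [load 500/950]
  200 → disc 3  [load 700/950]
  550 → disc 4 (new)  [load 550/950]
  500 → disc 5 (new)  [load 500/950]
  150 → disc 1  [load 950/950]
  650 → disc 6 (new)  [load 650/950]
  200 → disc 3  [load 900/950]
  150 → disc 4  [load 700/950]
  100 → disc 4  [load 800/950]
6 discs opened.

6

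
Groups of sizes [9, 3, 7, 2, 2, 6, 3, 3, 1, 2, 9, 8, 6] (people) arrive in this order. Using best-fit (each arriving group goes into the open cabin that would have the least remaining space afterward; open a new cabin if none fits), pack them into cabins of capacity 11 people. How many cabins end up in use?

  9 → cabin 1 (new)  [load 9/11]
  3 → cabin 2 (new)  [load 3/11]
  7 → cabin 2  [load 10/11]
  2 → cabin 1  [load 11/11]
  2 → cabin 3 (new)  [load 2/11]
  6 → cabin 3  [load 8/11]
  3 → cabin 3  [load 11/11]
  3 → cabin 4 (new)  [load 3/11]
  1 → cabin 2  [load 11/11]
  2 → cabin 4  [load 5/11]
  9 → cabin 5 (new)  [load 9/11]
  8 → cabin 6 (new)  [load 8/11]
  6 → cabin 4  [load 11/11]
6 cabins opened.

6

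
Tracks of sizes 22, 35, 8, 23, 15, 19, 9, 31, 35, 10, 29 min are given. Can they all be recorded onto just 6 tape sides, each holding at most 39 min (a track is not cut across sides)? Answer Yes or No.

Total = 236 min; ⌈236/39⌉ = 7.
At least 7 tape sides are required, but only 6 are allowed.

No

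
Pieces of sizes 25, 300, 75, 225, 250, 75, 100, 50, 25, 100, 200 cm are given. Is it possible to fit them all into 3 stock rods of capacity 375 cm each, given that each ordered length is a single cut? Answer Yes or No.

Total = 1425 cm; ⌈1425/375⌉ = 4.
At least 4 stock rods are required, but only 3 are allowed.

No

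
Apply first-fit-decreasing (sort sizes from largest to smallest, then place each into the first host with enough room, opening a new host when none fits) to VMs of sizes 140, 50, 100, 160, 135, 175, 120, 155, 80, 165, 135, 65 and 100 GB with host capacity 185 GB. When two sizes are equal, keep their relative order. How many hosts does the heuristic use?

10

Sorted descending: 175, 165, 160, 155, 140, 135, 135, 120, 100, 100, 80, 65, 50.
  175 → host 1 (new)  [load 175/185]
  165 → host 2 (new)  [load 165/185]
  160 → host 3 (new)  [load 160/185]
  155 → host 4 (new)  [load 155/185]
  140 → host 5 (new)  [load 140/185]
  135 → host 6 (new)  [load 135/185]
  135 → host 7 (new)  [load 135/185]
  120 → host 8 (new)  [load 120/185]
  100 → host 9 (new)  [load 100/185]
  100 → host 10 (new)  [load 100/185]
  80 → host 9  [load 180/185]
  65 → host 8  [load 185/185]
  50 → host 6  [load 185/185]
10 hosts opened.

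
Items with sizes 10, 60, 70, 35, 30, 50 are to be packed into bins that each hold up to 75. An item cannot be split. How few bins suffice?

4

Total = 70 + 60 + 50 + 35 + 30 + 10 = 255.
Lower bound: ⌈255/75⌉ = 4 bins.
A packing using 4 bins:
  bin 1: 70 = 70
  bin 2: 60 + 10 = 70
  bin 3: 50 = 50
  bin 4: 35 + 30 = 65
This matches the lower bound, so 4 is optimal.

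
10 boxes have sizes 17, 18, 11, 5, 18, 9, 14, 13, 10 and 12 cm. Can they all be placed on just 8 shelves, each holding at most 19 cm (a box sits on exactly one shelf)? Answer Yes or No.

Yes

A valid assignment using 8 shelves:
  shelf 1: 18 = 18
  shelf 2: 18 = 18
  shelf 3: 17 = 17
  shelf 4: 14 + 5 = 19
  shelf 5: 13 = 13
  shelf 6: 12 = 12
  shelf 7: 11 = 11
  shelf 8: 10 + 9 = 19
Every load is within 19 cm, so 8 shelves suffice.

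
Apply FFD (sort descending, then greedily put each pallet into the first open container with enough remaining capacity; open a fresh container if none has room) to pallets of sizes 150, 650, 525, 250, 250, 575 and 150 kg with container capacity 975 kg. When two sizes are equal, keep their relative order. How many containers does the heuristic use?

3

Sorted descending: 650, 575, 525, 250, 250, 150, 150.
  650 → container 1 (new)  [load 650/975]
  575 → container 2 (new)  [load 575/975]
  525 → container 3 (new)  [load 525/975]
  250 → container 1  [load 900/975]
  250 → container 2  [load 825/975]
  150 → container 2  [load 975/975]
  150 → container 3  [load 675/975]
3 containers opened.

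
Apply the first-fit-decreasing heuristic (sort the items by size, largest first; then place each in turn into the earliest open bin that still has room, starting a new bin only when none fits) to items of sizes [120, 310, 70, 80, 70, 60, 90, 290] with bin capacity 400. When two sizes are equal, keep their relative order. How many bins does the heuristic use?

Sorted descending: 310, 290, 120, 90, 80, 70, 70, 60.
  310 → bin 1 (new)  [load 310/400]
  290 → bin 2 (new)  [load 290/400]
  120 → bin 3 (new)  [load 120/400]
  90 → bin 1  [load 400/400]
  80 → bin 2  [load 370/400]
  70 → bin 3  [load 190/400]
  70 → bin 3  [load 260/400]
  60 → bin 3  [load 320/400]
3 bins opened.

3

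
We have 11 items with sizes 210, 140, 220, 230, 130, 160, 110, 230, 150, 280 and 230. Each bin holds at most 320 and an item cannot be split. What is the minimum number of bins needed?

8

Total = 280 + 230 + 230 + 230 + 220 + 210 + 160 + 150 + 140 + 130 + 110 = 2090.
Lower bound: ⌈2090/320⌉ = 7 bins.
A packing using 8 bins:
  bin 1: 280 = 280
  bin 2: 230 = 230
  bin 3: 230 = 230
  bin 4: 230 = 230
  bin 5: 220 = 220
  bin 6: 210 + 110 = 320
  bin 7: 160 + 150 = 310
  bin 8: 140 + 130 = 270
No arrangement into 7 bins stays within capacity, so 8 is optimal.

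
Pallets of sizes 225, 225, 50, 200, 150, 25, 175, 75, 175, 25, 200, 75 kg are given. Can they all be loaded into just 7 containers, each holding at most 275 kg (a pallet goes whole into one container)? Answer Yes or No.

Yes

A valid assignment using 7 containers:
  container 1: 225 + 50 = 275
  container 2: 225 + 25 + 25 = 275
  container 3: 200 + 75 = 275
  container 4: 200 + 75 = 275
  container 5: 175 = 175
  container 6: 175 = 175
  container 7: 150 = 150
Every load is within 275 kg, so 7 containers suffice.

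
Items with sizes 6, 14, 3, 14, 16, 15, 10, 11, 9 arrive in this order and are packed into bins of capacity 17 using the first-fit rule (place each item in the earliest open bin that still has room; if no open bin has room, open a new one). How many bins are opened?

  6 → bin 1 (new)  [load 6/17]
  14 → bin 2 (new)  [load 14/17]
  3 → bin 1  [load 9/17]
  14 → bin 3 (new)  [load 14/17]
  16 → bin 4 (new)  [load 16/17]
  15 → bin 5 (new)  [load 15/17]
  10 → bin 6 (new)  [load 10/17]
  11 → bin 7 (new)  [load 11/17]
  9 → bin 8 (new)  [load 9/17]
8 bins opened.

8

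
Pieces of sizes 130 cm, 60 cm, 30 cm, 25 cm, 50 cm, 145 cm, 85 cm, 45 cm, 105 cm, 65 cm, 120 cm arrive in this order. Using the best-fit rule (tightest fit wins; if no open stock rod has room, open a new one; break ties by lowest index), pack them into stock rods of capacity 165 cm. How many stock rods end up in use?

7

  130 → stock rod 1 (new)  [load 130/165]
  60 → stock rod 2 (new)  [load 60/165]
  30 → stock rod 1  [load 160/165]
  25 → stock rod 2  [load 85/165]
  50 → stock rod 2  [load 135/165]
  145 → stock rod 3 (new)  [load 145/165]
  85 → stock rod 4 (new)  [load 85/165]
  45 → stock rod 4  [load 130/165]
  105 → stock rod 5 (new)  [load 105/165]
  65 → stock rod 6 (new)  [load 65/165]
  120 → stock rod 7 (new)  [load 120/165]
7 stock rods opened.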